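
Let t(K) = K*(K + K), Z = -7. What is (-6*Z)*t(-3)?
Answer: 756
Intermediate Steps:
t(K) = 2*K**2 (t(K) = K*(2*K) = 2*K**2)
(-6*Z)*t(-3) = (-6*(-7))*(2*(-3)**2) = 42*(2*9) = 42*18 = 756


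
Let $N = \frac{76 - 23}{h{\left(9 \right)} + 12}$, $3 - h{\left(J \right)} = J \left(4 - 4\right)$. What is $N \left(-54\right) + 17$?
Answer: $- \frac{869}{5} \approx -173.8$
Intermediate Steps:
$h{\left(J \right)} = 3$ ($h{\left(J \right)} = 3 - J \left(4 - 4\right) = 3 - J 0 = 3 - 0 = 3 + 0 = 3$)
$N = \frac{53}{15}$ ($N = \frac{76 - 23}{3 + 12} = \frac{53}{15} \approx 3.5333$)
$N \left(-54\right) + 17 = \frac{53}{15} \left(-54\right) + 17 = - \frac{954}{5} + 17 = - \frac{869}{5}$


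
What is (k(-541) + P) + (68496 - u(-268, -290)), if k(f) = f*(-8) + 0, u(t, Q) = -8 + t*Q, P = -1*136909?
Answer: -141797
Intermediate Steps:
P = -136909
u(t, Q) = -8 + Q*t
k(f) = -8*f (k(f) = -8*f + 0 = -8*f)
(k(-541) + P) + (68496 - u(-268, -290)) = (-8*(-541) - 136909) + (68496 - (-8 - 290*(-268))) = (4328 - 136909) + (68496 - (-8 + 77720)) = -132581 + (68496 - 1*77712) = -132581 + (68496 - 77712) = -132581 - 9216 = -141797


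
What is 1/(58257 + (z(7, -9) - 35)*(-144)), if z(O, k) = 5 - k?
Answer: 1/61281 ≈ 1.6318e-5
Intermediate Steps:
1/(58257 + (z(7, -9) - 35)*(-144)) = 1/(58257 + ((5 - 1*(-9)) - 35)*(-144)) = 1/(58257 + ((5 + 9) - 35)*(-144)) = 1/(58257 + (14 - 35)*(-144)) = 1/(58257 - 21*(-144)) = 1/(58257 + 3024) = 1/61281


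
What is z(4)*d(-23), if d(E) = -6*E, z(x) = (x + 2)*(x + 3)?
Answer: 5796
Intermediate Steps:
z(x) = (2 + x)*(3 + x)
z(4)*d(-23) = (6 + 4² + 5*4)*(-6*(-23)) = (6 + 16 + 20)*138 = 42*138 = 5796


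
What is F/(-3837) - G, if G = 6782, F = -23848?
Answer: -25998686/3837 ≈ -6775.8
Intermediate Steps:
F/(-3837) - G = -23848/(-3837) - 1*6782 = -23848*(-1/3837) - 6782 = 23848/3837 - 6782 = -25998686/3837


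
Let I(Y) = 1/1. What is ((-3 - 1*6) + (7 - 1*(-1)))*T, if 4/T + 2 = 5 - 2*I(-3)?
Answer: -4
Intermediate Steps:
I(Y) = 1
T = 4 (T = 4/(-2 + (5 - 2*1)) = 4/(-2 + (5 - 2)) = 4/(-2 + 3) = 4/1 = 4*1 = 4)
((-3 - 1*6) + (7 - 1*(-1)))*T = ((-3 - 1*6) + (7 - 1*(-1)))*4 = ((-3 - 6) + (7 + 1))*4 = (-9 + 8)*4 = -1*4 = -4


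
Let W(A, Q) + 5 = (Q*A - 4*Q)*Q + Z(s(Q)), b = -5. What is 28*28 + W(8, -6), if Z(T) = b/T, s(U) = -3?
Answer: 2774/3 ≈ 924.67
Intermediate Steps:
Z(T) = -5/T
W(A, Q) = -10/3 + Q*(-4*Q + A*Q) (W(A, Q) = -5 + ((Q*A - 4*Q)*Q - 5/(-3)) = -5 + ((A*Q - 4*Q)*Q - 5*(-⅓)) = -5 + ((-4*Q + A*Q)*Q + 5/3) = -5 + (Q*(-4*Q + A*Q) + 5/3) = -5 + (5/3 + Q*(-4*Q + A*Q)) = -10/3 + Q*(-4*Q + A*Q))
28*28 + W(8, -6) = 28*28 + (-10/3 - 4*(-6)² + 8*(-6)²) = 784 + (-10/3 - 4*36 + 8*36) = 784 + (-10/3 - 144 + 288) = 784 + 422/3 = 2774/3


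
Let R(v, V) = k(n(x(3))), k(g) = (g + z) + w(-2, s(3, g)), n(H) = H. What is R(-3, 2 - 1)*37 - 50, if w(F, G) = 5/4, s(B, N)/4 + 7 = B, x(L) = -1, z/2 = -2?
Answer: -755/4 ≈ -188.75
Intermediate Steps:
z = -4 (z = 2*(-2) = -4)
s(B, N) = -28 + 4*B
w(F, G) = 5/4 (w(F, G) = 5*(¼) = 5/4)
k(g) = -11/4 + g (k(g) = (g - 4) + 5/4 = (-4 + g) + 5/4 = -11/4 + g)
R(v, V) = -15/4 (R(v, V) = -11/4 - 1 = -15/4)
R(-3, 2 - 1)*37 - 50 = -15/4*37 - 50 = -555/4 - 50 = -755/4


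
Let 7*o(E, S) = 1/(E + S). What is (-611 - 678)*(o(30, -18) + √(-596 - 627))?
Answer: -1289/84 - 1289*I*√1223 ≈ -15.345 - 45078.0*I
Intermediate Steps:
o(E, S) = 1/(7*(E + S))
(-611 - 678)*(o(30, -18) + √(-596 - 627)) = (-611 - 678)*(1/(7*(30 - 18)) + √(-596 - 627)) = -1289*((⅐)/12 + √(-1223)) = -1289*((⅐)*(1/12) + I*√1223) = -1289*(1/84 + I*√1223) = -1289/84 - 1289*I*√1223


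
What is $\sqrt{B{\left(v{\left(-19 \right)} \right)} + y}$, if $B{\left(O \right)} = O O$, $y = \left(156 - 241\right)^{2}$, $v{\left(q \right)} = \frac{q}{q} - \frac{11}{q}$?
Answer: $\frac{5 \sqrt{104365}}{19} \approx 85.015$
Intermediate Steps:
$v{\left(q \right)} = 1 - \frac{11}{q}$
$y = 7225$ ($y = \left(-85\right)^{2} = 7225$)
$B{\left(O \right)} = O^{2}$
$\sqrt{B{\left(v{\left(-19 \right)} \right)} + y} = \sqrt{\left(\frac{-11 - 19}{-19}\right)^{2} + 7225} = \sqrt{\left(\left(- \frac{1}{19}\right) \left(-30\right)\right)^{2} + 7225} = \sqrt{\left(\frac{30}{19}\right)^{2} + 7225} = \sqrt{\frac{900}{361} + 7225} = \sqrt{\frac{2609125}{361}} = \frac{5 \sqrt{104365}}{19}$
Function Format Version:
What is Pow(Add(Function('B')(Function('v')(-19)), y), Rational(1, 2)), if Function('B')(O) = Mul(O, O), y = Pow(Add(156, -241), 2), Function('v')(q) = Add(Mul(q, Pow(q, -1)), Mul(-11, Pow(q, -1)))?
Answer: Mul(Rational(5, 19), Pow(104365, Rational(1, 2))) ≈ 85.015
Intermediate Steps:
Function('v')(q) = Add(1, Mul(-11, Pow(q, -1)))
y = 7225 (y = Pow(-85, 2) = 7225)
Function('B')(O) = Pow(O, 2)
Pow(Add(Function('B')(Function('v')(-19)), y), Rational(1, 2)) = Pow(Add(Pow(Mul(Pow(-19, -1), Add(-11, -19)), 2), 7225), Rational(1, 2)) = Pow(Add(Pow(Mul(Rational(-1, 19), -30), 2), 7225), Rational(1, 2)) = Pow(Add(Pow(Rational(30, 19), 2), 7225), Rational(1, 2)) = Pow(Add(Rational(900, 361), 7225), Rational(1, 2)) = Pow(Rational(2609125, 361), Rational(1, 2)) = Mul(Rational(5, 19), Pow(104365, Rational(1, 2)))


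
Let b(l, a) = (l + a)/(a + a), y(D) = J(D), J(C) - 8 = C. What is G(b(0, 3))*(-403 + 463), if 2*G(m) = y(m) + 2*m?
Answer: 285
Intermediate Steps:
J(C) = 8 + C
y(D) = 8 + D
b(l, a) = (a + l)/(2*a) (b(l, a) = (a + l)/((2*a)) = (a + l)*(1/(2*a)) = (a + l)/(2*a))
G(m) = 4 + 3*m/2 (G(m) = ((8 + m) + 2*m)/2 = (8 + 3*m)/2 = 4 + 3*m/2)
G(b(0, 3))*(-403 + 463) = (4 + 3*((½)*(3 + 0)/3)/2)*(-403 + 463) = (4 + 3*((½)*(⅓)*3)/2)*60 = (4 + (3/2)*(½))*60 = (4 + ¾)*60 = (19/4)*60 = 285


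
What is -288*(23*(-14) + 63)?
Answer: 74592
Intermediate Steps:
-288*(23*(-14) + 63) = -288*(-322 + 63) = -288*(-259) = 74592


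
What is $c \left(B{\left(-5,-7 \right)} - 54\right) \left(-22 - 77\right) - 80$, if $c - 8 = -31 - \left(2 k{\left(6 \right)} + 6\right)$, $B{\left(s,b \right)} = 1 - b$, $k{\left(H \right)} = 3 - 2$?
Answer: $-141254$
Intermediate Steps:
$k{\left(H \right)} = 1$
$c = -31$ ($c = 8 - \left(37 + 2\right) = 8 - 39 = -31$)
$c \left(B{\left(-5,-7 \right)} - 54\right) \left(-22 - 77\right) - 80 = - 31 \left(\left(1 - -7\right) - 54\right) \left(-22 - 77\right) - 80 = - 31 \left(\left(1 + 7\right) - 54\right) \left(-99\right) - 80 = - 31 \left(8 - 54\right) \left(-99\right) - 80 = - 31 \left(\left(-46\right) \left(-99\right)\right) - 80 = \left(-31\right) 4554 - 80 = -141174 - 80 = -141254$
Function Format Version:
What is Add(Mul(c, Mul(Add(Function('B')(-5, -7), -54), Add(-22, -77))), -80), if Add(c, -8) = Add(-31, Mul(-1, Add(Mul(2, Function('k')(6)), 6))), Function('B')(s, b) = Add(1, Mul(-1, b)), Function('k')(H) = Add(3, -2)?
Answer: -141254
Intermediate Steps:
Function('k')(H) = 1
c = -31 (c = Add(8, Add(-31, Mul(-1, Add(Mul(2, 1), 6)))) = Add(8, Add(-31, Mul(-1, Add(2, 6)))) = Add(8, Add(-31, Mul(-1, 8))) = Add(8, Add(-31, -8)) = Add(8, -39) = -31)
Add(Mul(c, Mul(Add(Function('B')(-5, -7), -54), Add(-22, -77))), -80) = Add(Mul(-31, Mul(Add(Add(1, Mul(-1, -7)), -54), Add(-22, -77))), -80) = Add(Mul(-31, Mul(Add(Add(1, 7), -54), -99)), -80) = Add(Mul(-31, Mul(Add(8, -54), -99)), -80) = Add(Mul(-31, Mul(-46, -99)), -80) = Add(Mul(-31, 4554), -80) = Add(-141174, -80) = -141254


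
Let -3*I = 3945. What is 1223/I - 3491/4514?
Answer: -10111287/5935910 ≈ -1.7034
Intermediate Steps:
I = -1315 (I = -⅓*3945 = -1315)
1223/I - 3491/4514 = 1223/(-1315) - 3491/4514 = 1223*(-1/1315) - 3491*1/4514 = -1223/1315 - 3491/4514 = -10111287/5935910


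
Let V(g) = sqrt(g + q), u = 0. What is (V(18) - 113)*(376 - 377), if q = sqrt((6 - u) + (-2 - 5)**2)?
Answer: 113 - sqrt(18 + sqrt(55)) ≈ 107.96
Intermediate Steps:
q = sqrt(55) (q = sqrt((6 - 1*0) + (-2 - 5)**2) = sqrt((6 + 0) + (-7)**2) = sqrt(6 + 49) = sqrt(55) ≈ 7.4162)
V(g) = sqrt(g + sqrt(55))
(V(18) - 113)*(376 - 377) = (sqrt(18 + sqrt(55)) - 113)*(376 - 377) = (-113 + sqrt(18 + sqrt(55)))*(-1) = 113 - sqrt(18 + sqrt(55))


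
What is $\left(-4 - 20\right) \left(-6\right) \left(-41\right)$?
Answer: $-5904$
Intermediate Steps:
$\left(-4 - 20\right) \left(-6\right) \left(-41\right) = \left(-24\right) \left(-6\right) \left(-41\right) = 144 \left(-41\right) = -5904$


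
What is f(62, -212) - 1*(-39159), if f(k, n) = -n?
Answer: 39371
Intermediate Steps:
f(62, -212) - 1*(-39159) = -1*(-212) - 1*(-39159) = 212 + 39159 = 39371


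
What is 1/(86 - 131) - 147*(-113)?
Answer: 747494/45 ≈ 16611.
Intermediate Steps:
1/(86 - 131) - 147*(-113) = 1/(-45) + 16611 = -1/45 + 16611 = 747494/45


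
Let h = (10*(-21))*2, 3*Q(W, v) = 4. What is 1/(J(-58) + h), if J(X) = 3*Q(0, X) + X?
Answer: -1/474 ≈ -0.0021097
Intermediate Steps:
Q(W, v) = 4/3 (Q(W, v) = (⅓)*4 = 4/3)
J(X) = 4 + X (J(X) = 3*(4/3) + X = 4 + X)
h = -420 (h = -210*2 = -420)
1/(J(-58) + h) = 1/((4 - 58) - 420) = 1/(-54 - 420) = 1/(-474) = -1/474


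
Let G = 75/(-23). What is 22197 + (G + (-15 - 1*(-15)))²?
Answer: 11747838/529 ≈ 22208.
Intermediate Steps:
G = -75/23 (G = 75*(-1/23) = -75/23 ≈ -3.2609)
22197 + (G + (-15 - 1*(-15)))² = 22197 + (-75/23 + (-15 - 1*(-15)))² = 22197 + (-75/23 + (-15 + 15))² = 22197 + (-75/23 + 0)² = 22197 + (-75/23)² = 22197 + 5625/529 = 11747838/529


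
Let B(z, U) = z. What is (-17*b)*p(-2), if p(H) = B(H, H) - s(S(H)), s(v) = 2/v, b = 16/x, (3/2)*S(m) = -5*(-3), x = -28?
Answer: -748/35 ≈ -21.371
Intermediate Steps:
S(m) = 10 (S(m) = 2*(-5*(-3))/3 = (⅔)*15 = 10)
b = -4/7 (b = 16/(-28) = 16*(-1/28) = -4/7 ≈ -0.57143)
p(H) = -⅕ + H (p(H) = H - 2/10 = H - 1*⅕ = H - ⅕ = -⅕ + H)
(-17*b)*p(-2) = (-17*(-4/7))*(-⅕ - 2) = (68/7)*(-11/5) = -748/35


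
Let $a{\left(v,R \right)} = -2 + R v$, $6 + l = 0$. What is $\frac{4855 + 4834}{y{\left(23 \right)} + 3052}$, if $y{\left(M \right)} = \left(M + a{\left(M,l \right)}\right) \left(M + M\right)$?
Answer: $- \frac{9689}{2330} \approx -4.1584$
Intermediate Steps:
$l = -6$ ($l = -6 + 0 = -6$)
$y{\left(M \right)} = 2 M \left(-2 - 5 M\right)$ ($y{\left(M \right)} = \left(M - \left(2 + 6 M\right)\right) \left(M + M\right) = \left(-2 - 5 M\right) 2 M = 2 M \left(-2 - 5 M\right)$)
$\frac{4855 + 4834}{y{\left(23 \right)} + 3052} = \frac{4855 + 4834}{\left(-2\right) 23 \left(2 + 5 \cdot 23\right) + 3052} = \frac{9689}{\left(-2\right) 23 \left(2 + 115\right) + 3052} = \frac{9689}{\left(-2\right) 23 \cdot 117 + 3052} = \frac{9689}{-5382 + 3052} = \frac{9689}{-2330} = 9689 \left(- \frac{1}{2330}\right) = - \frac{9689}{2330}$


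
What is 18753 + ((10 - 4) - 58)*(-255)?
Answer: 32013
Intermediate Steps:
18753 + ((10 - 4) - 58)*(-255) = 18753 + (6 - 58)*(-255) = 18753 - 52*(-255) = 18753 + 13260 = 32013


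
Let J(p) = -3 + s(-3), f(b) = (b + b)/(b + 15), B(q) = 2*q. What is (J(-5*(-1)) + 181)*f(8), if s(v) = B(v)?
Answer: 2752/23 ≈ 119.65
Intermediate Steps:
f(b) = 2*b/(15 + b) (f(b) = (2*b)/(15 + b) = 2*b/(15 + b))
s(v) = 2*v
J(p) = -9 (J(p) = -3 + 2*(-3) = -3 - 6 = -9)
(J(-5*(-1)) + 181)*f(8) = (-9 + 181)*(2*8/(15 + 8)) = 172*(2*8/23) = 172*(2*8*(1/23)) = 172*(16/23) = 2752/23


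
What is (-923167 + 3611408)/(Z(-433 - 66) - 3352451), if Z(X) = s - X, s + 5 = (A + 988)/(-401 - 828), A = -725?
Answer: -3303848189/4119555416 ≈ -0.80199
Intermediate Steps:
s = -6408/1229 (s = -5 + (-725 + 988)/(-401 - 828) = -5 + 263/(-1229) = -5 + 263*(-1/1229) = -5 - 263/1229 = -6408/1229 ≈ -5.2140)
Z(X) = -6408/1229 - X
(-923167 + 3611408)/(Z(-433 - 66) - 3352451) = (-923167 + 3611408)/((-6408/1229 - (-433 - 66)) - 3352451) = 2688241/((-6408/1229 - 1*(-499)) - 3352451) = 2688241/((-6408/1229 + 499) - 3352451) = 2688241/(606863/1229 - 3352451) = 2688241/(-4119555416/1229) = 2688241*(-1229/4119555416) = -3303848189/4119555416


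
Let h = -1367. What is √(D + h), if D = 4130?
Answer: 3*√307 ≈ 52.564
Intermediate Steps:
√(D + h) = √(4130 - 1367) = √2763 = 3*√307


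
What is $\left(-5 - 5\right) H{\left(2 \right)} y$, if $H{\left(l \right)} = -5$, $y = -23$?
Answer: $-1150$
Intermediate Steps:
$\left(-5 - 5\right) H{\left(2 \right)} y = \left(-5 - 5\right) \left(-5\right) \left(-23\right) = \left(-10\right) \left(-5\right) \left(-23\right) = 50 \left(-23\right) = -1150$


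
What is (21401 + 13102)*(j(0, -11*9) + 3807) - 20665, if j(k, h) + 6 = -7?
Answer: 130883717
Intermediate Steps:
j(k, h) = -13 (j(k, h) = -6 - 7 = -13)
(21401 + 13102)*(j(0, -11*9) + 3807) - 20665 = (21401 + 13102)*(-13 + 3807) - 20665 = 34503*3794 - 20665 = 130904382 - 20665 = 130883717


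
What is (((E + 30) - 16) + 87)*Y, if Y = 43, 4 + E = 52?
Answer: 6407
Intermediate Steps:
E = 48 (E = -4 + 52 = 48)
(((E + 30) - 16) + 87)*Y = (((48 + 30) - 16) + 87)*43 = ((78 - 16) + 87)*43 = (62 + 87)*43 = 149*43 = 6407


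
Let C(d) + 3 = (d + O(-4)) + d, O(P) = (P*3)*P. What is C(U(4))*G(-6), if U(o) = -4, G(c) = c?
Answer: -222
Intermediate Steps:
O(P) = 3*P**2 (O(P) = (3*P)*P = 3*P**2)
C(d) = 45 + 2*d (C(d) = -3 + ((d + 3*(-4)**2) + d) = -3 + ((d + 3*16) + d) = -3 + ((d + 48) + d) = -3 + ((48 + d) + d) = -3 + (48 + 2*d) = 45 + 2*d)
C(U(4))*G(-6) = (45 + 2*(-4))*(-6) = (45 - 8)*(-6) = 37*(-6) = -222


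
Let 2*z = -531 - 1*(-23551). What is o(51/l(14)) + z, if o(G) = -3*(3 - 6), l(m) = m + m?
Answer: 11519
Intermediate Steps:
z = 11510 (z = (-531 - 1*(-23551))/2 = (-531 + 23551)/2 = (1/2)*23020 = 11510)
l(m) = 2*m
o(G) = 9 (o(G) = -3*(-3) = 9)
o(51/l(14)) + z = 9 + 11510 = 11519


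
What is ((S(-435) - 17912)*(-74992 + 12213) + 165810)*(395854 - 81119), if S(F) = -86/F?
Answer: 30795127623601492/87 ≈ 3.5397e+14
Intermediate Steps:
((S(-435) - 17912)*(-74992 + 12213) + 165810)*(395854 - 81119) = ((-86/(-435) - 17912)*(-74992 + 12213) + 165810)*(395854 - 81119) = ((-86*(-1/435) - 17912)*(-62779) + 165810)*314735 = ((86/435 - 17912)*(-62779) + 165810)*314735 = (-7791634/435*(-62779) + 165810)*314735 = (489150990886/435 + 165810)*314735 = (489223118236/435)*314735 = 30795127623601492/87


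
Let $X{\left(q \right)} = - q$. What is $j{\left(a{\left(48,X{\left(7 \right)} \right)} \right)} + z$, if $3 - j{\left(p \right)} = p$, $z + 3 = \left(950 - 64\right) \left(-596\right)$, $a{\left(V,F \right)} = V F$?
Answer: $-527720$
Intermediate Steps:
$a{\left(V,F \right)} = F V$
$z = -528059$ ($z = -3 + \left(950 - 64\right) \left(-596\right) = -3 + 886 \left(-596\right) = -3 - 528056 = -528059$)
$j{\left(p \right)} = 3 - p$
$j{\left(a{\left(48,X{\left(7 \right)} \right)} \right)} + z = \left(3 - \left(-1\right) 7 \cdot 48\right) - 528059 = \left(3 - \left(-7\right) 48\right) - 528059 = \left(3 - -336\right) - 528059 = \left(3 + 336\right) - 528059 = 339 - 528059 = -527720$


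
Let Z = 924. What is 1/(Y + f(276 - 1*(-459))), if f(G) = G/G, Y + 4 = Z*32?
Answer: 1/29565 ≈ 3.3824e-5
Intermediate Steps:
Y = 29564 (Y = -4 + 924*32 = -4 + 29568 = 29564)
f(G) = 1
1/(Y + f(276 - 1*(-459))) = 1/(29564 + 1) = 1/29565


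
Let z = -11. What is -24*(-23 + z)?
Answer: 816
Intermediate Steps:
-24*(-23 + z) = -24*(-23 - 11) = -24*(-34) = 816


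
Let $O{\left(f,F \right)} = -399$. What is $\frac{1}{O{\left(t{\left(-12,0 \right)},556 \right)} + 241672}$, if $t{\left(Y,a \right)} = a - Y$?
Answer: $\frac{1}{241273} \approx 4.1447 \cdot 10^{-6}$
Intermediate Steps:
$\frac{1}{O{\left(t{\left(-12,0 \right)},556 \right)} + 241672} = \frac{1}{-399 + 241672} = \frac{1}{241273}$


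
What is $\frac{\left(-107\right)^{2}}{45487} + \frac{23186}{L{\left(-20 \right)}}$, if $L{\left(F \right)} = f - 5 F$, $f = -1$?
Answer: $\frac{1055795033}{4503213} \approx 234.45$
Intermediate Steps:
$L{\left(F \right)} = -1 - 5 F$
$\frac{\left(-107\right)^{2}}{45487} + \frac{23186}{L{\left(-20 \right)}} = \frac{\left(-107\right)^{2}}{45487} + \frac{23186}{-1 - -100} = 11449 \cdot \frac{1}{45487} + \frac{23186}{-1 + 100} = \frac{11449}{45487} + \frac{23186}{99} = \frac{1055795033}{4503213}$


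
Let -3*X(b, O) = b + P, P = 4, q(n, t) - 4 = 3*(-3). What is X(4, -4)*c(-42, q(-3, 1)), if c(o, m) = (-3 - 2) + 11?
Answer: -16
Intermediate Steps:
q(n, t) = -5 (q(n, t) = 4 + 3*(-3) = 4 - 9 = -5)
c(o, m) = 6 (c(o, m) = -5 + 11 = 6)
X(b, O) = -4/3 - b/3 (X(b, O) = -(b + 4)/3 = -(4 + b)/3 = -4/3 - b/3)
X(4, -4)*c(-42, q(-3, 1)) = (-4/3 - ⅓*4)*6 = (-4/3 - 4/3)*6 = -8/3*6 = -16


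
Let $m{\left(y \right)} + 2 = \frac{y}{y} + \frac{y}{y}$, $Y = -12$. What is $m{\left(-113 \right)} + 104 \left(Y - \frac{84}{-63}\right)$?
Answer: $- \frac{3328}{3} \approx -1109.3$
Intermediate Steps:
$m{\left(y \right)} = 0$ ($m{\left(y \right)} = -2 + \left(\frac{y}{y} + \frac{y}{y}\right) = -2 + \left(1 + 1\right) = -2 + 2 = 0$)
$m{\left(-113 \right)} + 104 \left(Y - \frac{84}{-63}\right) = 0 + 104 \left(-12 - \frac{84}{-63}\right) = 0 + 104 \left(-12 - - \frac{4}{3}\right) = 0 + 104 \left(-12 + \frac{4}{3}\right) = 0 + 104 \left(- \frac{32}{3}\right) = 0 - \frac{3328}{3} = - \frac{3328}{3}$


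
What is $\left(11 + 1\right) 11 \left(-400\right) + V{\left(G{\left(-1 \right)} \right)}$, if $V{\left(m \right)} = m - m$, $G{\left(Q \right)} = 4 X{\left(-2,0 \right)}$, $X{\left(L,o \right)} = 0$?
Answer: $-52800$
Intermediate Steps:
$G{\left(Q \right)} = 0$ ($G{\left(Q \right)} = 4 \cdot 0 = 0$)
$V{\left(m \right)} = 0$
$\left(11 + 1\right) 11 \left(-400\right) + V{\left(G{\left(-1 \right)} \right)} = \left(11 + 1\right) 11 \left(-400\right) + 0 = 12 \cdot 11 \left(-400\right) + 0 = 132 \left(-400\right) + 0 = -52800 + 0 = -52800$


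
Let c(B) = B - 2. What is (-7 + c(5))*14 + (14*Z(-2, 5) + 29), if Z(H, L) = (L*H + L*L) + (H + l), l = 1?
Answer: 169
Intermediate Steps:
c(B) = -2 + B
Z(H, L) = 1 + H + L**2 + H*L (Z(H, L) = (L*H + L*L) + (H + 1) = (H*L + L**2) + (1 + H) = (L**2 + H*L) + (1 + H) = 1 + H + L**2 + H*L)
(-7 + c(5))*14 + (14*Z(-2, 5) + 29) = (-7 + (-2 + 5))*14 + (14*(1 - 2 + 5**2 - 2*5) + 29) = (-7 + 3)*14 + (14*(1 - 2 + 25 - 10) + 29) = -4*14 + (14*14 + 29) = -56 + (196 + 29) = -56 + 225 = 169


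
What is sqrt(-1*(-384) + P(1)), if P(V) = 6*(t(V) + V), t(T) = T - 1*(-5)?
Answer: sqrt(426) ≈ 20.640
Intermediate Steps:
t(T) = 5 + T (t(T) = T + 5 = 5 + T)
P(V) = 30 + 12*V (P(V) = 6*((5 + V) + V) = 6*(5 + 2*V) = 30 + 12*V)
sqrt(-1*(-384) + P(1)) = sqrt(-1*(-384) + (30 + 12*1)) = sqrt(384 + (30 + 12)) = sqrt(384 + 42) = sqrt(426)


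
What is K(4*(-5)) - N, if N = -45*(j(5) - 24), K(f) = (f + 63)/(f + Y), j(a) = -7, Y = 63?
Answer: -1394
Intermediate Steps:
K(f) = 1 (K(f) = (f + 63)/(f + 63) = (63 + f)/(63 + f) = 1)
N = 1395 (N = -45*(-7 - 24) = -45*(-31) = 1395)
K(4*(-5)) - N = 1 - 1*1395 = 1 - 1395 = -1394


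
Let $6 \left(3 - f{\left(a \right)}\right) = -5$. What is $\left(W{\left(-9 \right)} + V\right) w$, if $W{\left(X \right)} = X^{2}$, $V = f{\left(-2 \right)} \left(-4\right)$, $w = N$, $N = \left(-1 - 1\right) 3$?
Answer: $-394$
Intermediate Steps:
$N = -6$ ($N = \left(-2\right) 3 = -6$)
$w = -6$
$f{\left(a \right)} = \frac{23}{6}$ ($f{\left(a \right)} = 3 - - \frac{5}{6} = 3 + \frac{5}{6} = \frac{23}{6}$)
$V = - \frac{46}{3}$ ($V = \frac{23}{6} \left(-4\right) = - \frac{46}{3} \approx -15.333$)
$\left(W{\left(-9 \right)} + V\right) w = \left(\left(-9\right)^{2} - \frac{46}{3}\right) \left(-6\right) = \left(81 - \frac{46}{3}\right) \left(-6\right) = \frac{197}{3} \left(-6\right) = -394$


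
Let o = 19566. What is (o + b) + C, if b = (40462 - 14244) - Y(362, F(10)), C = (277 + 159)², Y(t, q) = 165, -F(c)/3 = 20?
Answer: 235715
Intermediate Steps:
F(c) = -60 (F(c) = -3*20 = -60)
C = 190096 (C = 436² = 190096)
b = 26053 (b = (40462 - 14244) - 1*165 = 26218 - 165 = 26053)
(o + b) + C = (19566 + 26053) + 190096 = 45619 + 190096 = 235715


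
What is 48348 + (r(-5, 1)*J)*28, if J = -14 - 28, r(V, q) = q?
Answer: 47172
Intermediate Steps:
J = -42
48348 + (r(-5, 1)*J)*28 = 48348 + (1*(-42))*28 = 48348 - 42*28 = 48348 - 1176 = 47172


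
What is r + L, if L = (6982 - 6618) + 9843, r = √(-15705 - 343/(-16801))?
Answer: 10207 + 13*I*√26231367698/16801 ≈ 10207.0 + 125.32*I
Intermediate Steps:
r = 13*I*√26231367698/16801 (r = √(-15705 - 343*(-1/16801)) = √(-15705 + 343/16801) = √(-263859362/16801) = 13*I*√26231367698/16801 ≈ 125.32*I)
L = 10207 (L = 364 + 9843 = 10207)
r + L = 13*I*√26231367698/16801 + 10207 = 10207 + 13*I*√26231367698/16801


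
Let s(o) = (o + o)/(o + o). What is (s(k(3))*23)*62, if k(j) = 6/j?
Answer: 1426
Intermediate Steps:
s(o) = 1 (s(o) = (2*o)/((2*o)) = (2*o)*(1/(2*o)) = 1)
(s(k(3))*23)*62 = (1*23)*62 = 23*62 = 1426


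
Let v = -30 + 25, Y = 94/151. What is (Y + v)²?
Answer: 436921/22801 ≈ 19.162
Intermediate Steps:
Y = 94/151 (Y = 94*(1/151) = 94/151 ≈ 0.62252)
v = -5
(Y + v)² = (94/151 - 5)² = (-661/151)² = 436921/22801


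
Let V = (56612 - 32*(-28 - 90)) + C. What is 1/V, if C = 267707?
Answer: 1/328095 ≈ 3.0479e-6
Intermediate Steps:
V = 328095 (V = (56612 - 32*(-28 - 90)) + 267707 = (56612 - 32*(-118)) + 267707 = (56612 + 3776) + 267707 = 60388 + 267707 = 328095)
1/V = 1/328095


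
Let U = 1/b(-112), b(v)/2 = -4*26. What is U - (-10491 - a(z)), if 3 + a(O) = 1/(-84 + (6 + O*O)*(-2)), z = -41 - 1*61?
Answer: 438482101/41808 ≈ 10488.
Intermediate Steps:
z = -102 (z = -41 - 61 = -102)
b(v) = -208 (b(v) = 2*(-4*26) = 2*(-104) = -208)
a(O) = -3 + 1/(-96 - 2*O**2) (a(O) = -3 + 1/(-84 + (6 + O*O)*(-2)) = -3 + 1/(-84 + (6 + O**2)*(-2)) = -3 + 1/(-84 + (-12 - 2*O**2)) = -3 + 1/(-96 - 2*O**2))
U = -1/208 (U = 1/(-208) = -1/208 ≈ -0.0048077)
U - (-10491 - a(z)) = -1/208 - (-10491 - (-289 - 6*(-102)**2)/(2*(48 + (-102)**2))) = -1/208 - (-10491 - (-289 - 6*10404)/(2*(48 + 10404))) = -1/208 - (-10491 - (-289 - 62424)/(2*10452)) = -1/208 - (-10491 - (-62713)/(2*10452)) = -1/208 - (-10491 - 1*(-62713/20904)) = -1/208 - (-10491 + 62713/20904) = -1/208 - 1*(-219241151/20904) = -1/208 + 219241151/20904 = 438482101/41808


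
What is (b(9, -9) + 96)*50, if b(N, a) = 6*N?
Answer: 7500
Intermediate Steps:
(b(9, -9) + 96)*50 = (6*9 + 96)*50 = (54 + 96)*50 = 150*50 = 7500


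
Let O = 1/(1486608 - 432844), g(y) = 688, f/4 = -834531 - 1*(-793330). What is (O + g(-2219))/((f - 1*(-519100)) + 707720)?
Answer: 724989633/1119114228224 ≈ 0.00064782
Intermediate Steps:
f = -164804 (f = 4*(-834531 - 1*(-793330)) = 4*(-834531 + 793330) = 4*(-41201) = -164804)
O = 1/1053764 ≈ 9.4898e-7
(O + g(-2219))/((f - 1*(-519100)) + 707720) = (1/1053764 + 688)/((-164804 - 1*(-519100)) + 707720) = 724989633/(1053764*((-164804 + 519100) + 707720)) = 724989633/(1053764*(354296 + 707720)) = (724989633/1053764)/1062016 = (724989633/1053764)*(1/1062016) = 724989633/1119114228224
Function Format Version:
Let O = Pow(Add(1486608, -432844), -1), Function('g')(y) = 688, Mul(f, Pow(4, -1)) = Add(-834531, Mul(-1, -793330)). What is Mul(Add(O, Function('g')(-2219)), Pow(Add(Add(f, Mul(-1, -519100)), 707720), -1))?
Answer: Rational(724989633, 1119114228224) ≈ 0.00064782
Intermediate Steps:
f = -164804 (f = Mul(4, Add(-834531, Mul(-1, -793330))) = Mul(4, Add(-834531, 793330)) = Mul(4, -41201) = -164804)
O = Rational(1, 1053764) (O = Pow(1053764, -1) = Rational(1, 1053764) ≈ 9.4898e-7)
Mul(Add(O, Function('g')(-2219)), Pow(Add(Add(f, Mul(-1, -519100)), 707720), -1)) = Mul(Add(Rational(1, 1053764), 688), Pow(Add(Add(-164804, Mul(-1, -519100)), 707720), -1)) = Mul(Rational(724989633, 1053764), Pow(Add(Add(-164804, 519100), 707720), -1)) = Mul(Rational(724989633, 1053764), Pow(Add(354296, 707720), -1)) = Mul(Rational(724989633, 1053764), Pow(1062016, -1)) = Mul(Rational(724989633, 1053764), Rational(1, 1062016)) = Rational(724989633, 1119114228224)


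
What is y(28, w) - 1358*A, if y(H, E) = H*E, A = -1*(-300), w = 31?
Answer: -406532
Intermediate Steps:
A = 300
y(H, E) = E*H
y(28, w) - 1358*A = 31*28 - 1358*300 = 868 - 407400 = -406532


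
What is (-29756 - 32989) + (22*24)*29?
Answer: -47433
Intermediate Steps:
(-29756 - 32989) + (22*24)*29 = -62745 + 528*29 = -62745 + 15312 = -47433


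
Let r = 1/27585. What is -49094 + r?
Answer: -1354257989/27585 ≈ -49094.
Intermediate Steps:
r = 1/27585 ≈ 3.6252e-5
-49094 + r = -49094 + 1/27585 = -1354257989/27585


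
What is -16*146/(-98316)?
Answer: 584/24579 ≈ 0.023760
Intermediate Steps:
-16*146/(-98316) = -2336*(-1/98316) = 584/24579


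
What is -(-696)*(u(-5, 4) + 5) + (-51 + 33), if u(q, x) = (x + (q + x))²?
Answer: 9726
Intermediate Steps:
u(q, x) = (q + 2*x)²
-(-696)*(u(-5, 4) + 5) + (-51 + 33) = -(-696)*((-5 + 2*4)² + 5) + (-51 + 33) = -(-696)*((-5 + 8)² + 5) - 18 = -(-696)*(3² + 5) - 18 = -(-696)*(9 + 5) - 18 = -(-696)*14 - 18 = -116*(-84) - 18 = 9744 - 18 = 9726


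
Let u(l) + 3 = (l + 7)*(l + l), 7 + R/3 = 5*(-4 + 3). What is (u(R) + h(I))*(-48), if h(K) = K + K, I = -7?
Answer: -99408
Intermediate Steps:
h(K) = 2*K
R = -36 (R = -21 + 3*(5*(-4 + 3)) = -21 + 3*(5*(-1)) = -21 + 3*(-5) = -21 - 15 = -36)
u(l) = -3 + 2*l*(7 + l) (u(l) = -3 + (l + 7)*(l + l) = -3 + (7 + l)*(2*l) = -3 + 2*l*(7 + l))
(u(R) + h(I))*(-48) = ((-3 + 2*(-36)**2 + 14*(-36)) + 2*(-7))*(-48) = ((-3 + 2*1296 - 504) - 14)*(-48) = ((-3 + 2592 - 504) - 14)*(-48) = (2085 - 14)*(-48) = 2071*(-48) = -99408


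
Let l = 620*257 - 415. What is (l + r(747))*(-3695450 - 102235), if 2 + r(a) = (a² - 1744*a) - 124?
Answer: 2225291502600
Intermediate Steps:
l = 158925 (l = 159340 - 415 = 158925)
r(a) = -126 + a² - 1744*a (r(a) = -2 + ((a² - 1744*a) - 124) = -2 + (-124 + a² - 1744*a) = -126 + a² - 1744*a)
(l + r(747))*(-3695450 - 102235) = (158925 + (-126 + 747² - 1744*747))*(-3695450 - 102235) = (158925 + (-126 + 558009 - 1302768))*(-3797685) = (158925 - 744885)*(-3797685) = -585960*(-3797685) = 2225291502600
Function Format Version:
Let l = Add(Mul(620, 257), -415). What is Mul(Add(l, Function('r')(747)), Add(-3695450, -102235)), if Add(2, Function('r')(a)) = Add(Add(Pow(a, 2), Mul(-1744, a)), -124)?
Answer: 2225291502600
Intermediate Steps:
l = 158925 (l = Add(159340, -415) = 158925)
Function('r')(a) = Add(-126, Pow(a, 2), Mul(-1744, a)) (Function('r')(a) = Add(-2, Add(Add(Pow(a, 2), Mul(-1744, a)), -124)) = Add(-2, Add(-124, Pow(a, 2), Mul(-1744, a))) = Add(-126, Pow(a, 2), Mul(-1744, a)))
Mul(Add(l, Function('r')(747)), Add(-3695450, -102235)) = Mul(Add(158925, Add(-126, Pow(747, 2), Mul(-1744, 747))), Add(-3695450, -102235)) = Mul(Add(158925, Add(-126, 558009, -1302768)), -3797685) = Mul(Add(158925, -744885), -3797685) = Mul(-585960, -3797685) = 2225291502600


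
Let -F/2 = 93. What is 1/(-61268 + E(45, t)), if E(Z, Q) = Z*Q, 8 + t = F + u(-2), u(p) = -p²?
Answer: -1/70178 ≈ -1.4249e-5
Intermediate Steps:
F = -186 (F = -2*93 = -186)
t = -198 (t = -8 + (-186 - 1*(-2)²) = -8 + (-186 - 1*4) = -8 + (-186 - 4) = -8 - 190 = -198)
E(Z, Q) = Q*Z
1/(-61268 + E(45, t)) = 1/(-61268 - 198*45) = 1/(-61268 - 8910) = 1/(-70178) = -1/70178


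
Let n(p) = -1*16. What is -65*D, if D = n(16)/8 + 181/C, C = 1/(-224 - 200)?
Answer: 4988490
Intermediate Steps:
n(p) = -16
C = -1/424 (C = 1/(-424) = -1/424 ≈ -0.0023585)
D = -76746 (D = -16/8 + 181/(-1/424) = -16*1/8 + 181*(-424) = -2 - 76744 = -76746)
-65*D = -65*(-76746) = 4988490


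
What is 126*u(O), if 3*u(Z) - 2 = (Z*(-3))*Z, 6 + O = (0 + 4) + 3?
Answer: -42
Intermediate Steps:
O = 1 (O = -6 + ((0 + 4) + 3) = -6 + (4 + 3) = -6 + 7 = 1)
u(Z) = ⅔ - Z² (u(Z) = ⅔ + ((Z*(-3))*Z)/3 = ⅔ + ((-3*Z)*Z)/3 = ⅔ + (-3*Z²)/3 = ⅔ - Z²)
126*u(O) = 126*(⅔ - 1*1²) = 126*(⅔ - 1*1) = 126*(⅔ - 1) = 126*(-⅓) = -42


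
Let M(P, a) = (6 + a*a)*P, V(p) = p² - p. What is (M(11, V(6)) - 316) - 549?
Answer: 9101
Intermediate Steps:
M(P, a) = P*(6 + a²) (M(P, a) = (6 + a²)*P = P*(6 + a²))
(M(11, V(6)) - 316) - 549 = (11*(6 + (6*(-1 + 6))²) - 316) - 549 = (11*(6 + (6*5)²) - 316) - 549 = (11*(6 + 30²) - 316) - 549 = (11*(6 + 900) - 316) - 549 = (11*906 - 316) - 549 = (9966 - 316) - 549 = 9650 - 549 = 9101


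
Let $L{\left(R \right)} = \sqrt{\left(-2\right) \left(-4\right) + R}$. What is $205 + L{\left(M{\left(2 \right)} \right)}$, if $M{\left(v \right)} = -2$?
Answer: $205 + \sqrt{6} \approx 207.45$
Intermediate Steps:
$L{\left(R \right)} = \sqrt{8 + R}$
$205 + L{\left(M{\left(2 \right)} \right)} = 205 + \sqrt{8 - 2} = 205 + \sqrt{6}$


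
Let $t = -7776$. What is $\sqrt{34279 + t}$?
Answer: $\sqrt{26503} \approx 162.8$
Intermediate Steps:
$\sqrt{34279 + t} = \sqrt{34279 - 7776} = \sqrt{26503}$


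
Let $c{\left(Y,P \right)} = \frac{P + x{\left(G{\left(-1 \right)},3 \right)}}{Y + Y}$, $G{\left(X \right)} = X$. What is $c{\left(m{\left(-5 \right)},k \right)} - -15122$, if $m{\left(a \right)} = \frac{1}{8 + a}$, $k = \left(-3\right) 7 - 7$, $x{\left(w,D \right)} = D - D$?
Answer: $15080$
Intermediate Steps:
$x{\left(w,D \right)} = 0$
$k = -28$ ($k = -21 - 7 = -28$)
$c{\left(Y,P \right)} = \frac{P}{2 Y}$ ($c{\left(Y,P \right)} = \frac{P + 0}{Y + Y} = \frac{P}{2 Y}$)
$c{\left(m{\left(-5 \right)},k \right)} - -15122 = \frac{1}{2} \left(-28\right) \frac{1}{\frac{1}{8 - 5}} - -15122 = \frac{1}{2} \left(-28\right) \frac{1}{\frac{1}{3}} + 15122 = \frac{1}{2} \left(-28\right) 3 + 15122 = -42 + 15122 = 15080$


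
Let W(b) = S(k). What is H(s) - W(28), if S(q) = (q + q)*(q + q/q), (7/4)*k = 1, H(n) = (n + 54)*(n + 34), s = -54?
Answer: -88/49 ≈ -1.7959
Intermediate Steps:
H(n) = (34 + n)*(54 + n) (H(n) = (54 + n)*(34 + n) = (34 + n)*(54 + n))
k = 4/7 (k = (4/7)*1 = 4/7 ≈ 0.57143)
S(q) = 2*q*(1 + q) (S(q) = (2*q)*(q + 1) = (2*q)*(1 + q) = 2*q*(1 + q))
W(b) = 88/49 (W(b) = 2*(4/7)*(1 + 4/7) = 2*(4/7)*(11/7) = 88/49)
H(s) - W(28) = (1836 + (-54)² + 88*(-54)) - 1*88/49 = (1836 + 2916 - 4752) - 88/49 = 0 - 88/49 = -88/49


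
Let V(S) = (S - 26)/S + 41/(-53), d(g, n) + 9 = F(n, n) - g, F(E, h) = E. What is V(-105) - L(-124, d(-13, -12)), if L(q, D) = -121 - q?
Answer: -14057/5565 ≈ -2.5260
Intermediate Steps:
d(g, n) = -9 + n - g (d(g, n) = -9 + (n - g) = -9 + n - g)
V(S) = -41/53 + (-26 + S)/S (V(S) = (-26 + S)/S + 41*(-1/53) = (-26 + S)/S - 41/53 = -41/53 + (-26 + S)/S)
V(-105) - L(-124, d(-13, -12)) = (12/53 - 26/(-105)) - (-121 - 1*(-124)) = (12/53 - 26*(-1/105)) - (-121 + 124) = (12/53 + 26/105) - 1*3 = 2638/5565 - 3 = -14057/5565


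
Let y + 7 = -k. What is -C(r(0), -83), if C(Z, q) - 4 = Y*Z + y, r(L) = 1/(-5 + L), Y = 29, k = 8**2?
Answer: 364/5 ≈ 72.800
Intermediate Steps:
k = 64
y = -71 (y = -7 - 1*64 = -7 - 64 = -71)
C(Z, q) = -67 + 29*Z (C(Z, q) = 4 + (29*Z - 71) = 4 + (-71 + 29*Z) = -67 + 29*Z)
-C(r(0), -83) = -(-67 + 29/(-5 + 0)) = -(-67 + 29/(-5)) = -(-67 + 29*(-1/5)) = -(-67 - 29/5) = -1*(-364/5) = 364/5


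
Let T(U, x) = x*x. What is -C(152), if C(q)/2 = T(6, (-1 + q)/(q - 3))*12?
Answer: -547224/22201 ≈ -24.649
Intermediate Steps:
T(U, x) = x**2
C(q) = 24*(-1 + q)**2/(-3 + q)**2 (C(q) = 2*(((-1 + q)/(q - 3))**2*12) = 2*(((-1 + q)/(-3 + q))**2*12) = 2*(((-1 + q)**2/(-3 + q)**2)*12) = 2*(12*(-1 + q)**2/(-3 + q)**2) = 24*(-1 + q)**2/(-3 + q)**2)
-C(152) = -24*(-1 + 152)**2/(-3 + 152)**2 = -24*151**2/149**2 = -24*22801/22201 = -1*547224/22201 = -547224/22201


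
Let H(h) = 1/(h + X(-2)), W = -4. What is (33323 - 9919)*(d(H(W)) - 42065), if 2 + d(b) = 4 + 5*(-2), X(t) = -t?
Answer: -984676492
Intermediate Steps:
H(h) = 1/(2 + h) (H(h) = 1/(h - 1*(-2)) = 1/(h + 2) = 1/(2 + h))
d(b) = -8 (d(b) = -2 + (4 + 5*(-2)) = -2 + (4 - 10) = -2 - 6 = -8)
(33323 - 9919)*(d(H(W)) - 42065) = (33323 - 9919)*(-8 - 42065) = 23404*(-42073) = -984676492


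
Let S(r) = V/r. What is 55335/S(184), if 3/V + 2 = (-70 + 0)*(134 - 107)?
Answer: -6421220960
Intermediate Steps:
V = -3/1892 (V = 3/(-2 + (-70 + 0)*(134 - 107)) = 3/(-2 - 70*27) = 3/(-2 - 1890) = 3/(-1892) = 3*(-1/1892) = -3/1892 ≈ -0.0015856)
S(r) = -3/(1892*r)
55335/S(184) = 55335/((-3/1892/184)) = 55335/((-3/1892*1/184)) = 55335/(-3/348128) = 55335*(-348128/3) = -6421220960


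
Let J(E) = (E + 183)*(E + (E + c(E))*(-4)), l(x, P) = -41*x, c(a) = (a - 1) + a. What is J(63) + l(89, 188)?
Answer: -173143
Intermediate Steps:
c(a) = -1 + 2*a (c(a) = (-1 + a) + a = -1 + 2*a)
J(E) = (4 - 11*E)*(183 + E) (J(E) = (E + 183)*(E + (E + (-1 + 2*E))*(-4)) = (183 + E)*(E + (-1 + 3*E)*(-4)) = (183 + E)*(E + (4 - 12*E)) = (183 + E)*(4 - 11*E) = (4 - 11*E)*(183 + E))
J(63) + l(89, 188) = (732 - 2009*63 - 11*63²) - 41*89 = (732 - 126567 - 11*3969) - 3649 = (732 - 126567 - 43659) - 3649 = -169494 - 3649 = -173143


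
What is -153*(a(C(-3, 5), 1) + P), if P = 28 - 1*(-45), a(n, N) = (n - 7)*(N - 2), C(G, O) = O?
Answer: -11475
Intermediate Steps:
a(n, N) = (-7 + n)*(-2 + N)
P = 73 (P = 28 + 45 = 73)
-153*(a(C(-3, 5), 1) + P) = -153*((14 - 7*1 - 2*5 + 1*5) + 73) = -153*((14 - 7 - 10 + 5) + 73) = -153*(2 + 73) = -153*75 = -11475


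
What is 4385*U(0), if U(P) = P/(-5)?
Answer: 0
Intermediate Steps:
U(P) = -P/5 (U(P) = P*(-1/5) = -P/5)
4385*U(0) = 4385*(-1/5*0) = 4385*0 = 0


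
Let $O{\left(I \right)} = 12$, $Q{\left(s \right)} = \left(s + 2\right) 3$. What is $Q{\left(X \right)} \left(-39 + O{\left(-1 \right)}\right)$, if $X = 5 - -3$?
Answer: $-810$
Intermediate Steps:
$X = 8$ ($X = 5 + 3 = 8$)
$Q{\left(s \right)} = 6 + 3 s$ ($Q{\left(s \right)} = \left(2 + s\right) 3 = 6 + 3 s$)
$Q{\left(X \right)} \left(-39 + O{\left(-1 \right)}\right) = \left(6 + 3 \cdot 8\right) \left(-39 + 12\right) = \left(6 + 24\right) \left(-27\right) = 30 \left(-27\right) = -810$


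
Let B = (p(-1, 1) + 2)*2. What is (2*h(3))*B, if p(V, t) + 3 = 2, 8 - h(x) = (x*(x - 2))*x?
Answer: -4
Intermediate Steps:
h(x) = 8 - x²*(-2 + x) (h(x) = 8 - x*(x - 2)*x = 8 - x*(-2 + x)*x = 8 - x²*(-2 + x))
p(V, t) = -1 (p(V, t) = -3 + 2 = -1)
B = 2 (B = (-1 + 2)*2 = 1*2 = 2)
(2*h(3))*B = (2*(8 - 1*3³ + 2*3²))*2 = (2*(8 - 1*27 + 2*9))*2 = (2*(8 - 27 + 18))*2 = (2*(-1))*2 = -2*2 = -4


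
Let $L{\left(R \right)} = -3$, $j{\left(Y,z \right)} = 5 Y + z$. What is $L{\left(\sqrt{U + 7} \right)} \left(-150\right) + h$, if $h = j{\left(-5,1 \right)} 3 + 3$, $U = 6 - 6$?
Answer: $381$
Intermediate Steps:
$U = 0$ ($U = 6 - 6 = 0$)
$j{\left(Y,z \right)} = z + 5 Y$
$h = -69$ ($h = \left(1 + 5 \left(-5\right)\right) 3 + 3 = \left(1 - 25\right) 3 + 3 = \left(-24\right) 3 + 3 = -72 + 3 = -69$)
$L{\left(\sqrt{U + 7} \right)} \left(-150\right) + h = \left(-3\right) \left(-150\right) - 69 = 450 - 69 = 381$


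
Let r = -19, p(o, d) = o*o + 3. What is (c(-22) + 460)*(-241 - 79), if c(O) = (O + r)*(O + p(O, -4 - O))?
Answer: 5953600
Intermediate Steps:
p(o, d) = 3 + o² (p(o, d) = o² + 3 = 3 + o²)
c(O) = (-19 + O)*(3 + O + O²) (c(O) = (O - 19)*(O + (3 + O²)) = (-19 + O)*(3 + O + O²))
(c(-22) + 460)*(-241 - 79) = ((-57 + (-22)³ - 18*(-22)² - 16*(-22)) + 460)*(-241 - 79) = ((-57 - 10648 - 18*484 + 352) + 460)*(-320) = ((-57 - 10648 - 8712 + 352) + 460)*(-320) = (-19065 + 460)*(-320) = -18605*(-320) = 5953600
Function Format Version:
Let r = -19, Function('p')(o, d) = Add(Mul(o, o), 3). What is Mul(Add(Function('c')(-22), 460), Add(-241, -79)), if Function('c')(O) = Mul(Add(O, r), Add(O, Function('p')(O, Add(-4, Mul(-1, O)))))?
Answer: 5953600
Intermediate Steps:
Function('p')(o, d) = Add(3, Pow(o, 2)) (Function('p')(o, d) = Add(Pow(o, 2), 3) = Add(3, Pow(o, 2)))
Function('c')(O) = Mul(Add(-19, O), Add(3, O, Pow(O, 2))) (Function('c')(O) = Mul(Add(O, -19), Add(O, Add(3, Pow(O, 2)))) = Mul(Add(-19, O), Add(3, O, Pow(O, 2))))
Mul(Add(Function('c')(-22), 460), Add(-241, -79)) = Mul(Add(Add(-57, Pow(-22, 3), Mul(-18, Pow(-22, 2)), Mul(-16, -22)), 460), Add(-241, -79)) = Mul(Add(Add(-57, -10648, Mul(-18, 484), 352), 460), -320) = Mul(Add(Add(-57, -10648, -8712, 352), 460), -320) = Mul(Add(-19065, 460), -320) = Mul(-18605, -320) = 5953600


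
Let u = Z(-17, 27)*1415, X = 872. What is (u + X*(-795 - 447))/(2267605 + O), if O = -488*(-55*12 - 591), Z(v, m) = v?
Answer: -1107079/2878093 ≈ -0.38466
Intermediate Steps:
O = 610488 (O = -488*(-660 - 591) = -488*(-1251) = 610488)
u = -24055 (u = -17*1415 = -24055)
(u + X*(-795 - 447))/(2267605 + O) = (-24055 + 872*(-795 - 447))/(2267605 + 610488) = (-24055 + 872*(-1242))/2878093 = (-24055 - 1083024)*(1/2878093) = -1107079*1/2878093 = -1107079/2878093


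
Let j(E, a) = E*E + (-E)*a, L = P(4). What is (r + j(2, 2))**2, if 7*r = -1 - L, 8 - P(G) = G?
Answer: 25/49 ≈ 0.51020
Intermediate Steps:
P(G) = 8 - G
L = 4 (L = 8 - 1*4 = 8 - 4 = 4)
j(E, a) = E**2 - E*a
r = -5/7 (r = (-1 - 1*4)/7 = (-1 - 4)/7 = (1/7)*(-5) = -5/7 ≈ -0.71429)
(r + j(2, 2))**2 = (-5/7 + 2*(2 - 1*2))**2 = (-5/7 + 2*(2 - 2))**2 = (-5/7 + 2*0)**2 = (-5/7 + 0)**2 = (-5/7)**2 = 25/49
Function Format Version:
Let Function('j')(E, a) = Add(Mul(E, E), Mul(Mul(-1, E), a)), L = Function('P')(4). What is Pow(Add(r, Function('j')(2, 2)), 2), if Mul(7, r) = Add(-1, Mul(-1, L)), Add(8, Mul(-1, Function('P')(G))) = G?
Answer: Rational(25, 49) ≈ 0.51020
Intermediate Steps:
Function('P')(G) = Add(8, Mul(-1, G))
L = 4 (L = Add(8, Mul(-1, 4)) = Add(8, -4) = 4)
Function('j')(E, a) = Add(Pow(E, 2), Mul(-1, E, a))
r = Rational(-5, 7) (r = Mul(Rational(1, 7), Add(-1, Mul(-1, 4))) = Mul(Rational(1, 7), Add(-1, -4)) = Mul(Rational(1, 7), -5) = Rational(-5, 7) ≈ -0.71429)
Pow(Add(r, Function('j')(2, 2)), 2) = Pow(Add(Rational(-5, 7), Mul(2, Add(2, Mul(-1, 2)))), 2) = Pow(Add(Rational(-5, 7), Mul(2, Add(2, -2))), 2) = Pow(Add(Rational(-5, 7), Mul(2, 0)), 2) = Pow(Add(Rational(-5, 7), 0), 2) = Pow(Rational(-5, 7), 2) = Rational(25, 49)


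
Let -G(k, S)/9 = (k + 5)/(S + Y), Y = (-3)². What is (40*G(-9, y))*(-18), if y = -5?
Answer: -6480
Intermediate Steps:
Y = 9
G(k, S) = -9*(5 + k)/(9 + S) (G(k, S) = -9*(k + 5)/(S + 9) = -9*(5 + k)/(9 + S))
(40*G(-9, y))*(-18) = (40*(9*(-5 - 1*(-9))/(9 - 5)))*(-18) = (40*(9*(-5 + 9)/4))*(-18) = (40*(9*(¼)*4))*(-18) = (40*9)*(-18) = 360*(-18) = -6480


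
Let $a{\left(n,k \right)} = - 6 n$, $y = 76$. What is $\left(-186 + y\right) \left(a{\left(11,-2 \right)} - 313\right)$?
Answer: $41690$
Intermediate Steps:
$\left(-186 + y\right) \left(a{\left(11,-2 \right)} - 313\right) = \left(-186 + 76\right) \left(\left(-6\right) 11 - 313\right) = - 110 \left(-66 - 313\right) = \left(-110\right) \left(-379\right) = 41690$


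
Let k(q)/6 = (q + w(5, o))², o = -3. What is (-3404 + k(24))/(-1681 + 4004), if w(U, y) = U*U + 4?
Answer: 13450/2323 ≈ 5.7899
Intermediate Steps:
w(U, y) = 4 + U² (w(U, y) = U² + 4 = 4 + U²)
k(q) = 6*(29 + q)² (k(q) = 6*(q + (4 + 5²))² = 6*(q + (4 + 25))² = 6*(q + 29)² = 6*(29 + q)²)
(-3404 + k(24))/(-1681 + 4004) = (-3404 + 6*(29 + 24)²)/(-1681 + 4004) = (-3404 + 6*53²)/2323 = (-3404 + 6*2809)*(1/2323) = (-3404 + 16854)*(1/2323) = 13450*(1/2323) = 13450/2323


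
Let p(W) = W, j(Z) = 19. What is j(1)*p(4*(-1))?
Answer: -76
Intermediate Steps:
j(1)*p(4*(-1)) = 19*(4*(-1)) = 19*(-4) = -76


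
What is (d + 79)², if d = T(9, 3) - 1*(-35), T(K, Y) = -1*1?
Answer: 12769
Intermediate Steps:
T(K, Y) = -1
d = 34 (d = -1 - 1*(-35) = -1 + 35 = 34)
(d + 79)² = (34 + 79)² = 113² = 12769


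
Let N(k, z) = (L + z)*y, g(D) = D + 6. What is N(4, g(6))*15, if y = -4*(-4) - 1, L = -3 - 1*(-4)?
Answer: 2925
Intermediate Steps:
g(D) = 6 + D
L = 1 (L = -3 + 4 = 1)
y = 15 (y = 16 - 1 = 15)
N(k, z) = 15 + 15*z (N(k, z) = (1 + z)*15 = 15 + 15*z)
N(4, g(6))*15 = (15 + 15*(6 + 6))*15 = (15 + 15*12)*15 = (15 + 180)*15 = 195*15 = 2925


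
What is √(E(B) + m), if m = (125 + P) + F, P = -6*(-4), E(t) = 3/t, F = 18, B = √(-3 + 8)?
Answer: √(4175 + 15*√5)/5 ≈ 12.975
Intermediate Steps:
B = √5 ≈ 2.2361
P = 24
m = 167 (m = (125 + 24) + 18 = 149 + 18 = 167)
√(E(B) + m) = √(3/(√5) + 167) = √(3*(√5/5) + 167) = √(3*√5/5 + 167) = √(167 + 3*√5/5)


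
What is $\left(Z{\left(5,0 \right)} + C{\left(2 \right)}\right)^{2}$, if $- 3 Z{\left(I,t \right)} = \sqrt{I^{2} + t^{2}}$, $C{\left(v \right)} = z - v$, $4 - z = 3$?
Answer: $\frac{64}{9} \approx 7.1111$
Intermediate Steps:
$z = 1$ ($z = 4 - 3 = 1$)
$C{\left(v \right)} = 1 - v$
$Z{\left(I,t \right)} = - \frac{\sqrt{I^{2} + t^{2}}}{3}$
$\left(Z{\left(5,0 \right)} + C{\left(2 \right)}\right)^{2} = \left(- \frac{\sqrt{5^{2} + 0^{2}}}{3} + \left(1 - 2\right)\right)^{2} = \left(- \frac{\sqrt{25 + 0}}{3} + \left(1 - 2\right)\right)^{2} = \left(- \frac{\sqrt{25}}{3} - 1\right)^{2} = \left(\left(- \frac{1}{3}\right) 5 - 1\right)^{2} = \left(- \frac{5}{3} - 1\right)^{2} = \left(- \frac{8}{3}\right)^{2} = \frac{64}{9}$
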